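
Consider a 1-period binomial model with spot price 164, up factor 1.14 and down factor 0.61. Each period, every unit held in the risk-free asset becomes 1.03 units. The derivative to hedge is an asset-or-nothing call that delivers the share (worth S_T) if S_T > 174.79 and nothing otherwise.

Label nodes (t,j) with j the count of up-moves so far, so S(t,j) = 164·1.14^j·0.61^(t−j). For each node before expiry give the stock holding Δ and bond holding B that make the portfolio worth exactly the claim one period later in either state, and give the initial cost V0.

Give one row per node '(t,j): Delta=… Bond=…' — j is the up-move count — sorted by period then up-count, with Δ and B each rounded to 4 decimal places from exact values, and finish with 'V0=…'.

Risk-neutral probability p* = (R−d)/(u−d) = (1.03−0.61)/(1.14−0.61) = 0.7925.
Payoff layer (t=1): V(1,0)=0.0000, V(1,1)=186.9600
Node (0,0) S=164.0000: V=(p*·186.9600+(1−p*)·0.0000)/1.03=143.8417; Δ=(186.9600−0.0000)/(186.9600−100.0400)=2.1509; B=V−Δ·S=-208.9130
Each (Δ,B) replicates both successor values, so the strategy is self-financing and V0 is arbitrage-free.

(0,0): Delta=2.1509 Bond=-208.9130
V0=143.8417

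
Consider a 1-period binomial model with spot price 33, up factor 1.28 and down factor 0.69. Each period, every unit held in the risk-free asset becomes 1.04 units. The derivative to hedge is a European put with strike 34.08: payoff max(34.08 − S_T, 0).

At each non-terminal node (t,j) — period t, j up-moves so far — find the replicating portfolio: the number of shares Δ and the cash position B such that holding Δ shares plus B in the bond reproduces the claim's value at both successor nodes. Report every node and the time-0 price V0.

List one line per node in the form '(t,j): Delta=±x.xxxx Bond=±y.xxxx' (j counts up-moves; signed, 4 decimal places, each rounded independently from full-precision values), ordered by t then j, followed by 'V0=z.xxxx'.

(0,0): Delta=-0.5809 Bond=23.5932
V0=4.4237

Under the risk-neutral measure, an up-move has probability p* = (R−d)/(u−d) = 0.5932 and values discount at R = 1.04.
Payoff layer (t=1): V(1,0)=11.3100, V(1,1)=0.0000
(0,0): S=33.0000. Δ = (V_up−V_dn)/(S_up−S_dn) = (0.0000−11.3100)/(42.2400−22.7700) = -0.5809. V = [p*·0.0000 + (1−p*)·11.3100]/1.04 = 4.4237. B = V − Δ·S = 23.5932.
Self-financing check: at every node Δ·S+B equals the discounted successor values.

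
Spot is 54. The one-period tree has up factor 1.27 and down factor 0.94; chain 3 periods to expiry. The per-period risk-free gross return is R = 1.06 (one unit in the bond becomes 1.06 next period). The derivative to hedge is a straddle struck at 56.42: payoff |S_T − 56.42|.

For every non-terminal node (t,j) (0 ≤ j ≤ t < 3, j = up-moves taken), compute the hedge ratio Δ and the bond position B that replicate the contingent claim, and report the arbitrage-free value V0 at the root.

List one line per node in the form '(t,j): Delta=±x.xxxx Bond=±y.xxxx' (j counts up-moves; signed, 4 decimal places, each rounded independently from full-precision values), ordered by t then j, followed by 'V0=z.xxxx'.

Under the risk-neutral measure, an up-move has probability p* = (R−d)/(u−d) = 0.3636 and values discount at R = 1.06.
Terminal payoffs: V(3,0)=11.5685, V(3,1)=4.1773, V(3,2)=25.4508, V(3,3)=54.1927
  t=2,j=0: stock 47.7144 → up 60.5973 (V=4.1773), down 44.8515 (V=11.5685). Price 8.3781; hedge Δ=-0.4694, bond B=30.7756.
  t=2,j=1: stock 64.4652 → up 81.8708 (V=25.4508), down 60.5973 (V=4.1773). Price 11.2388; hedge Δ=1.0000, bond B=-53.2264.
  t=2,j=2: stock 87.0966 → up 110.6127 (V=54.1927), down 81.8708 (V=25.4508). Price 33.8702; hedge Δ=1.0000, bond B=-53.2264.
  t=1,j=0: stock 50.7600 → up 64.4652 (V=11.2388), down 47.7144 (V=8.3781). Price 8.8852; hedge Δ=0.1708, bond B=0.2164.
  t=1,j=1: stock 68.5800 → up 87.0966 (V=33.8702), down 64.4652 (V=11.2388). Price 18.3664; hedge Δ=1.0000, bond B=-50.2136.
  t=0,j=0: stock 54.0000 → up 68.5800 (V=18.3664), down 50.7600 (V=8.8852). Price 11.6348; hedge Δ=0.5321, bond B=-17.0960.
Each (Δ,B) replicates both successor values, so the strategy is self-financing and V0 is arbitrage-free.

(0,0): Delta=0.5321 Bond=-17.0960
(1,0): Delta=0.1708 Bond=0.2164
(1,1): Delta=1.0000 Bond=-50.2136
(2,0): Delta=-0.4694 Bond=30.7756
(2,1): Delta=1.0000 Bond=-53.2264
(2,2): Delta=1.0000 Bond=-53.2264
V0=11.6348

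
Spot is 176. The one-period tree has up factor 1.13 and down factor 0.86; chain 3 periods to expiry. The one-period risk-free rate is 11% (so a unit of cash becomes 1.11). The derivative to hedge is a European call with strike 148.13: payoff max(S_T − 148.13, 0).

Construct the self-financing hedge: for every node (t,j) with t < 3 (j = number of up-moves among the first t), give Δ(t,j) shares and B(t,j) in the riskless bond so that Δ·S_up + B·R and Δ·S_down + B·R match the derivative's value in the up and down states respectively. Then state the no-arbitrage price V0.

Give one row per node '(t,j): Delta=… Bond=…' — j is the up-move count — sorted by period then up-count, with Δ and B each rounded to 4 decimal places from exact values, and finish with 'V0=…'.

Under the risk-neutral measure, an up-move has probability p* = (R−d)/(u−d) = 0.9259 and values discount at R = 1.11.
Payoff layer (t=3): V(3,0)=0.0000, V(3,1)=0.0000, V(3,2)=45.1416, V(3,3)=105.8199
  t=2,j=0: stock 130.1696 → up 147.0916 (V=0.0000), down 111.9459 (V=0.0000). Price 0.0000; hedge Δ=0.0000, bond B=0.0000.
  t=2,j=1: stock 171.0368 → up 193.2716 (V=45.1416), down 147.0916 (V=0.0000). Price 37.6556; hedge Δ=0.9775, bond B=-129.5354.
  t=2,j=2: stock 224.7344 → up 253.9499 (V=105.8199), down 193.2716 (V=45.1416). Price 91.2839; hedge Δ=1.0000, bond B=-133.4505.
  t=1,j=0: stock 151.3600 → up 171.0368 (V=37.6556), down 130.1696 (V=0.0000). Price 31.4111; hedge Δ=0.9214, bond B=-108.0542.
  t=1,j=1: stock 198.8800 → up 224.7344 (V=91.2839), down 171.0368 (V=37.6556). Price 78.6590; hedge Δ=0.9987, bond B=-119.9644.
  t=0,j=0: stock 176.0000 → up 198.8800 (V=78.6590), down 151.3600 (V=31.4111). Price 67.7109; hedge Δ=0.9943, bond B=-107.2812.
Each (Δ,B) replicates both successor values, so the strategy is self-financing and V0 is arbitrage-free.

(0,0): Delta=0.9943 Bond=-107.2812
(1,0): Delta=0.9214 Bond=-108.0542
(1,1): Delta=0.9987 Bond=-119.9644
(2,0): Delta=0.0000 Bond=0.0000
(2,1): Delta=0.9775 Bond=-129.5354
(2,2): Delta=1.0000 Bond=-133.4505
V0=67.7109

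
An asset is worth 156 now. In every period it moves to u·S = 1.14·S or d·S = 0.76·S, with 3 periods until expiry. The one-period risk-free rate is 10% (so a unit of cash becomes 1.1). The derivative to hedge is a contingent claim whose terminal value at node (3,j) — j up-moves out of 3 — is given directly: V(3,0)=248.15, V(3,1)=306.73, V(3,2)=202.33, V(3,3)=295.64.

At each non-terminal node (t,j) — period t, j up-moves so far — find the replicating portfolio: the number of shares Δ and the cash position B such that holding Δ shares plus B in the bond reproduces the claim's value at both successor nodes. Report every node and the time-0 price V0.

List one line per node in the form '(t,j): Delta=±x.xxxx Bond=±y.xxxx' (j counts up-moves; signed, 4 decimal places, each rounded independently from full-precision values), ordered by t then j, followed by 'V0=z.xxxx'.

Since d<R<u, set p* = (R−d)/(u−d) = 0.8947; price each node as the discounted p*-expectation of its children.
Terminal payoffs: V(3,0)=248.1500, V(3,1)=306.7300, V(3,2)=202.3300, V(3,3)=295.6400
(2,0): S=90.1056. Δ = (V_up−V_dn)/(S_up−S_dn) = (306.7300−248.1500)/(102.7204−68.4803) = 1.7109. V = [p*·306.7300 + (1−p*)·248.1500]/1.1 = 273.2397. B = V − Δ·S = 119.0818.
(2,1): S=135.1584. Δ = (V_up−V_dn)/(S_up−S_dn) = (202.3300−306.7300)/(154.0806−102.7204) = -2.0327. V = [p*·202.3300 + (1−p*)·306.7300]/1.1 = 193.9268. B = V − Δ·S = 468.6636.
(2,2): S=202.7376. Δ = (V_up−V_dn)/(S_up−S_dn) = (295.6400−202.3300)/(231.1209−154.0806) = 1.2112. V = [p*·295.6400 + (1−p*)·202.3300]/1.1 = 259.8344. B = V − Δ·S = 14.2818.
(1,0): S=118.5600. Δ = (V_up−V_dn)/(S_up−S_dn) = (193.9268−273.2397)/(135.1584−90.1056) = -1.7604. V = [p*·193.9268 + (1−p*)·273.2397]/1.1 = 183.8868. B = V − Δ·S = 392.6050.
(1,1): S=177.8400. Δ = (V_up−V_dn)/(S_up−S_dn) = (259.8344−193.9268)/(202.7376−135.1584) = 0.9753. V = [p*·259.8344 + (1−p*)·193.9268]/1.1 = 229.9062. B = V − Δ·S = 56.4650.
(0,0): S=156.0000. Δ = (V_up−V_dn)/(S_up−S_dn) = (229.9062−183.8868)/(177.8400−118.5600) = 0.7763. V = [p*·229.9062 + (1−p*)·183.8868]/1.1 = 204.6019. B = V − Δ·S = 83.4983.
Root portfolio cost Δ·156+B reproduces V0=204.6019.

(0,0): Delta=0.7763 Bond=83.4983
(1,0): Delta=-1.7604 Bond=392.6050
(1,1): Delta=0.9753 Bond=56.4650
(2,0): Delta=1.7109 Bond=119.0818
(2,1): Delta=-2.0327 Bond=468.6636
(2,2): Delta=1.2112 Bond=14.2818
V0=204.6019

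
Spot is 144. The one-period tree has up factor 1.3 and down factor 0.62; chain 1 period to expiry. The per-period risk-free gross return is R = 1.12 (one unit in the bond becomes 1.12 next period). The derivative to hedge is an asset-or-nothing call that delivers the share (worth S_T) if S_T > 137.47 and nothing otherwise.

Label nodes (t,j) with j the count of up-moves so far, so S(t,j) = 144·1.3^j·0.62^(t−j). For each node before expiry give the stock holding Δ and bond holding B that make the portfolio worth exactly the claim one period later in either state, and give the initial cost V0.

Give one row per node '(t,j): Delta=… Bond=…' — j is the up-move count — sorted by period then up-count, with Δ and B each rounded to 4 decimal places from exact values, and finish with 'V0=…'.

(0,0): Delta=1.9118 Bond=-152.3950
V0=122.8992

The replicating-portfolio and risk-neutral prices coincide; use p* = (1.12−0.62)/(1.3−0.62) = 0.7353 for the latter.
Terminal payoffs: V(1,0)=0.0000, V(1,1)=187.2000
Node (0,0) S=144.0000: V=(p*·187.2000+(1−p*)·0.0000)/1.12=122.8992; Δ=(187.2000−0.0000)/(187.2000−89.2800)=1.9118; B=V−Δ·S=-152.3950
Each (Δ,B) replicates both successor values, so the strategy is self-financing and V0 is arbitrage-free.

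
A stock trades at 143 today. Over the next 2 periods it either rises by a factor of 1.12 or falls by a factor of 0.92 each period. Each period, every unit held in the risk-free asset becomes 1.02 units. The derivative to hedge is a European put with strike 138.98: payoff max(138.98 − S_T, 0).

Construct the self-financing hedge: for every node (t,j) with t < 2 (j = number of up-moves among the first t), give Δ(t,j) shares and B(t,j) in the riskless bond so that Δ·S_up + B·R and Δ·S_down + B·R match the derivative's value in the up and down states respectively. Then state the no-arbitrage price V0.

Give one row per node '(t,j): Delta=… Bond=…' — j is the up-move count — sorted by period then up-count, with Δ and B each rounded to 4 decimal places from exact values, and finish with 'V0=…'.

No-arbitrage ⇒ martingale measure with p* = (R−d)/(u−d) = 0.5000.
At expiry t=2: V(2,0)=17.9448, V(2,1)=0.0000, V(2,2)=0.0000
  t=1,j=0: stock 131.5600 → up 147.3472 (V=0.0000), down 121.0352 (V=17.9448). Price 8.7965; hedge Δ=-0.6820, bond B=98.5205.
  t=1,j=1: stock 160.1600 → up 179.3792 (V=0.0000), down 147.3472 (V=0.0000). Price 0.0000; hedge Δ=0.0000, bond B=0.0000.
  t=0,j=0: stock 143.0000 → up 160.1600 (V=0.0000), down 131.5600 (V=8.7965). Price 4.3120; hedge Δ=-0.3076, bond B=48.2943.
Root portfolio cost Δ·143+B reproduces V0=4.3120.

(0,0): Delta=-0.3076 Bond=48.2943
(1,0): Delta=-0.6820 Bond=98.5205
(1,1): Delta=0.0000 Bond=0.0000
V0=4.3120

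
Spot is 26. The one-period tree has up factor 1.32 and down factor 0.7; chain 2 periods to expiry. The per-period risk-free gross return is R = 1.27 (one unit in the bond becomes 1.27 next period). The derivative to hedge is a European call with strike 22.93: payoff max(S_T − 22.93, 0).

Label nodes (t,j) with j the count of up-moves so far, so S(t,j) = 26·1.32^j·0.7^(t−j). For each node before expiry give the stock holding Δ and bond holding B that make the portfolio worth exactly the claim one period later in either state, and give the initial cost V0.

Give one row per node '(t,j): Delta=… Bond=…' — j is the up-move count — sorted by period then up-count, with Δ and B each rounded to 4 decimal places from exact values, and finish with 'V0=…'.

(0,0): Delta=0.9599 Bond=-13.1319
(1,0): Delta=0.0970 Bond=-0.9726
(1,1): Delta=1.0000 Bond=-18.0551
V0=11.8245

Since d<R<u, set p* = (R−d)/(u−d) = 0.9194; price each node as the discounted p*-expectation of its children.
Terminal payoffs: V(2,0)=0.0000, V(2,1)=1.0940, V(2,2)=22.3724
  t=1,j=0: stock 18.2000 → up 24.0240 (V=1.0940), down 12.7400 (V=0.0000). Price 0.7919; hedge Δ=0.0970, bond B=-0.9726.
  t=1,j=1: stock 34.3200 → up 45.3024 (V=22.3724), down 24.0240 (V=1.0940). Price 16.2649; hedge Δ=1.0000, bond B=-18.0551.
  t=0,j=0: stock 26.0000 → up 34.3200 (V=16.2649), down 18.2000 (V=0.7919). Price 11.8245; hedge Δ=0.9599, bond B=-13.1319.
The time-0 hedge costs 11.8245, which is the no-arbitrage price.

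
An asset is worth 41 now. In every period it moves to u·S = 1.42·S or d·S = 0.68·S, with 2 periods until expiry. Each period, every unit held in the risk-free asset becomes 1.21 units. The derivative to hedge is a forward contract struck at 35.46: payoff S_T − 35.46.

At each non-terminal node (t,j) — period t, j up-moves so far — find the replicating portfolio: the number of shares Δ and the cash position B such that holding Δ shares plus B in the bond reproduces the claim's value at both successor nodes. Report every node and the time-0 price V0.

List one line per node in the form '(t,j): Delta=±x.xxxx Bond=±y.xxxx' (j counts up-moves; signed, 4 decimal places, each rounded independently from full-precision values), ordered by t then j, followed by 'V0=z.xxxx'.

(0,0): Delta=1.0000 Bond=-24.2197
(1,0): Delta=1.0000 Bond=-29.3058
(1,1): Delta=1.0000 Bond=-29.3058
V0=16.7803

The replicating-portfolio and risk-neutral prices coincide; use p* = (1.21−0.68)/(1.42−0.68) = 0.7162 for the latter.
At expiry t=2: V(2,0)=-16.5016, V(2,1)=4.1296, V(2,2)=47.2124
  t=1,j=0: stock 27.8800 → up 39.5896 (V=4.1296), down 18.9584 (V=-16.5016). Price -1.4258; hedge Δ=1.0000, bond B=-29.3058.
  t=1,j=1: stock 58.2200 → up 82.6724 (V=47.2124), down 39.5896 (V=4.1296). Price 28.9142; hedge Δ=1.0000, bond B=-29.3058.
  t=0,j=0: stock 41.0000 → up 58.2200 (V=28.9142), down 27.8800 (V=-1.4258). Price 16.7803; hedge Δ=1.0000, bond B=-24.2197.
Root portfolio cost Δ·41+B reproduces V0=16.7803.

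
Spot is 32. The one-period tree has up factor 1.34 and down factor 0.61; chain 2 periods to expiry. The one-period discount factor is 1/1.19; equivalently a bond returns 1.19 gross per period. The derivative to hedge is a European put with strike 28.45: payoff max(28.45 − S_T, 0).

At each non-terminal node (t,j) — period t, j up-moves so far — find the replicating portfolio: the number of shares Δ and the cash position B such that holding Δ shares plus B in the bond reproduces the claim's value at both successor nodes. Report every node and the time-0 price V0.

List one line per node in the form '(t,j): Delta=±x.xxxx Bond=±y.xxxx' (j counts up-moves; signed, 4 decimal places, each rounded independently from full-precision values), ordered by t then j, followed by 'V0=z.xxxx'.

No-arbitrage ⇒ martingale measure with p* = (R−d)/(u−d) = 0.7945.
Payoff layer (t=2): V(2,0)=16.5428, V(2,1)=2.2932, V(2,2)=0.0000
  t=1,j=0: stock 19.5200 → up 26.1568 (V=2.2932), down 11.9072 (V=16.5428). Price 4.3876; hedge Δ=-1.0000, bond B=23.9076.
  t=1,j=1: stock 42.8800 → up 57.4592 (V=0.0000), down 26.1568 (V=2.2932). Price 0.3960; hedge Δ=-0.0733, bond B=3.5373.
  t=0,j=0: stock 32.0000 → up 42.8800 (V=0.3960), down 19.5200 (V=4.3876). Price 1.0220; hedge Δ=-0.1709, bond B=6.4899.
Self-financing check: at every node Δ·S+B equals the discounted successor values.

(0,0): Delta=-0.1709 Bond=6.4899
(1,0): Delta=-1.0000 Bond=23.9076
(1,1): Delta=-0.0733 Bond=3.5373
V0=1.0220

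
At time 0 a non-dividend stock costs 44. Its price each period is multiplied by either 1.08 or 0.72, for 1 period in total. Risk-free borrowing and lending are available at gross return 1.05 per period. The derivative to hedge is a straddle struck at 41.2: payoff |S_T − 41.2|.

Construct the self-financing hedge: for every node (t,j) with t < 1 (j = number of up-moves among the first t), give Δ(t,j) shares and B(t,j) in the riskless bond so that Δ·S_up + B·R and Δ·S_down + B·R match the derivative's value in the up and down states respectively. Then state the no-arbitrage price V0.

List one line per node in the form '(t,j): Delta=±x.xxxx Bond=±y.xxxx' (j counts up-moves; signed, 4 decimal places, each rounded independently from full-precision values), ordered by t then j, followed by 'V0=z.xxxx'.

The replicating-portfolio and risk-neutral prices coincide; use p* = (1.05−0.72)/(1.08−0.72) = 0.9167 for the latter.
At expiry t=1: V(1,0)=9.5200, V(1,1)=6.3200
(0,0): S=44.0000. Δ = (V_up−V_dn)/(S_up−S_dn) = (6.3200−9.5200)/(47.5200−31.6800) = -0.2020. V = [p*·6.3200 + (1−p*)·9.5200]/1.05 = 6.2730. B = V − Δ·S = 15.1619.
Root portfolio cost Δ·44+B reproduces V0=6.2730.

(0,0): Delta=-0.2020 Bond=15.1619
V0=6.2730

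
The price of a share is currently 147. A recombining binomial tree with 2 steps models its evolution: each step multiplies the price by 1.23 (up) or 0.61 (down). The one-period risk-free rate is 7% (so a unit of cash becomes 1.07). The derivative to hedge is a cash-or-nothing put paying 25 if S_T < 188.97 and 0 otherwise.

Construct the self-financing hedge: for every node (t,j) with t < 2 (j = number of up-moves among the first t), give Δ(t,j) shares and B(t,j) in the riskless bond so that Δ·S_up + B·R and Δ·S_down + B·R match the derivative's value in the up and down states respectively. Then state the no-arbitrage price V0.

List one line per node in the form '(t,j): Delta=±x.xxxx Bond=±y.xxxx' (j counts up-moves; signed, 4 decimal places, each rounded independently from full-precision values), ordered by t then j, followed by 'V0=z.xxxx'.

No-arbitrage ⇒ martingale measure with p* = (R−d)/(u−d) = 0.7419.
Payoff layer (t=2): V(2,0)=25.0000, V(2,1)=25.0000, V(2,2)=0.0000
(1,0): S=89.6700. Δ = (V_up−V_dn)/(S_up−S_dn) = (25.0000−25.0000)/(110.2941−54.6987) = 0.0000. V = [p*·25.0000 + (1−p*)·25.0000]/1.07 = 23.3645. B = V − Δ·S = 23.3645.
(1,1): S=180.8100. Δ = (V_up−V_dn)/(S_up−S_dn) = (0.0000−25.0000)/(222.3963−110.2941) = -0.2230. V = [p*·0.0000 + (1−p*)·25.0000]/1.07 = 6.0295. B = V − Δ·S = 46.3521.
(0,0): S=147.0000. Δ = (V_up−V_dn)/(S_up−S_dn) = (6.0295−23.3645)/(180.8100−89.6700) = -0.1902. V = [p*·6.0295 + (1−p*)·23.3645]/1.07 = 9.8160. B = V − Δ·S = 37.7755.
Root portfolio cost Δ·147+B reproduces V0=9.8160.

(0,0): Delta=-0.1902 Bond=37.7755
(1,0): Delta=0.0000 Bond=23.3645
(1,1): Delta=-0.2230 Bond=46.3521
V0=9.8160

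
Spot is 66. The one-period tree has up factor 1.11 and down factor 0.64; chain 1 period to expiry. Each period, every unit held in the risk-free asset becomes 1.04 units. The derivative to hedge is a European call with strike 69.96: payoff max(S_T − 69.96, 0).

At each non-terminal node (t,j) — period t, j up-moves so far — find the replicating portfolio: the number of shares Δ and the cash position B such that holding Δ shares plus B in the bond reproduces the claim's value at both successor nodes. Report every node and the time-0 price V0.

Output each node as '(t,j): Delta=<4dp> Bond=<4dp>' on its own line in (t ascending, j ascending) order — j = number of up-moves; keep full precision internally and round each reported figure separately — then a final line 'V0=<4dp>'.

The replicating-portfolio and risk-neutral prices coincide; use p* = (1.04−0.64)/(1.11−0.64) = 0.8511 for the latter.
Payoff layer (t=1): V(1,0)=0.0000, V(1,1)=3.3000
Node (0,0) S=66.0000: V=(p*·3.3000+(1−p*)·0.0000)/1.04=2.7005; Δ=(3.3000−0.0000)/(73.2600−42.2400)=0.1064; B=V−Δ·S=-4.3208
Check: Δ(0,0)·S0 + B(0,0) = 2.7005 = V0.

(0,0): Delta=0.1064 Bond=-4.3208
V0=2.7005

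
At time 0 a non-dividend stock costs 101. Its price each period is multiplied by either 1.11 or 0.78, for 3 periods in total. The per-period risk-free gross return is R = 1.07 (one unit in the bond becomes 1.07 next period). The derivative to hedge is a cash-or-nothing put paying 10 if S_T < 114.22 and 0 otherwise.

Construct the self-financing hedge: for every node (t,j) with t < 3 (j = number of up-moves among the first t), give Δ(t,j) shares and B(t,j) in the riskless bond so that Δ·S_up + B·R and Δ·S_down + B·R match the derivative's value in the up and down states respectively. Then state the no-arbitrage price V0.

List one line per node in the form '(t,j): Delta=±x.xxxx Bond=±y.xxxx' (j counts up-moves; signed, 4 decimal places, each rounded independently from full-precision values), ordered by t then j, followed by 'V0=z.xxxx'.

Under the risk-neutral measure, an up-move has probability p* = (R−d)/(u−d) = 0.8788 and values discount at R = 1.07.
Payoff layer (t=3): V(3,0)=10.0000, V(3,1)=10.0000, V(3,2)=10.0000, V(3,3)=0.0000
  t=2,j=0: stock 61.4484 → up 68.2077 (V=10.0000), down 47.9298 (V=10.0000). Price 9.3458; hedge Δ=0.0000, bond B=9.3458.
  t=2,j=1: stock 87.4458 → up 97.0648 (V=10.0000), down 68.2077 (V=10.0000). Price 9.3458; hedge Δ=0.0000, bond B=9.3458.
  t=2,j=2: stock 124.4421 → up 138.1307 (V=0.0000), down 97.0648 (V=10.0000). Price 1.1328; hedge Δ=-0.2435, bond B=31.4359.
  t=1,j=0: stock 78.7800 → up 87.4458 (V=9.3458), down 61.4484 (V=9.3458). Price 8.7344; hedge Δ=0.0000, bond B=8.7344.
  t=1,j=1: stock 112.1100 → up 124.4421 (V=1.1328), down 87.4458 (V=9.3458). Price 1.9891; hedge Δ=-0.2220, bond B=26.8769.
  t=0,j=0: stock 101.0000 → up 112.1100 (V=1.9891), down 78.7800 (V=8.7344). Price 2.6231; hedge Δ=-0.2024, bond B=23.0634.
Root portfolio cost Δ·101+B reproduces V0=2.6231.

(0,0): Delta=-0.2024 Bond=23.0634
(1,0): Delta=0.0000 Bond=8.7344
(1,1): Delta=-0.2220 Bond=26.8769
(2,0): Delta=0.0000 Bond=9.3458
(2,1): Delta=0.0000 Bond=9.3458
(2,2): Delta=-0.2435 Bond=31.4359
V0=2.6231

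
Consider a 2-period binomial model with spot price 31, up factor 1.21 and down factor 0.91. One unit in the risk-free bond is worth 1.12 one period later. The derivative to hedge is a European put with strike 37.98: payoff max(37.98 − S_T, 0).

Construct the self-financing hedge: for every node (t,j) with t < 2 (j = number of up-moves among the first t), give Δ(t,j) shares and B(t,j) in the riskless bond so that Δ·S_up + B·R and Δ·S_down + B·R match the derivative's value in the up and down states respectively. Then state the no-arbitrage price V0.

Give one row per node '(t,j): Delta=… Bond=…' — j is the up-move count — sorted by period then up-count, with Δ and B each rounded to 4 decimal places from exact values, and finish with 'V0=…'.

Since d<R<u, set p* = (R−d)/(u−d) = 0.7000; price each node as the discounted p*-expectation of its children.
Terminal values V(2,·): V(2,0)=12.3089, V(2,1)=3.8459, V(2,2)=0.0000
(1,0): S=28.2100. Δ = (V_up−V_dn)/(S_up−S_dn) = (3.8459−12.3089)/(34.1341−25.6711) = -1.0000. V = [p*·3.8459 + (1−p*)·12.3089]/1.12 = 5.7007. B = V − Δ·S = 33.9107.
(1,1): S=37.5100. Δ = (V_up−V_dn)/(S_up−S_dn) = (0.0000−3.8459)/(45.3871−34.1341) = -0.3418. V = [p*·0.0000 + (1−p*)·3.8459]/1.12 = 1.0302. B = V − Δ·S = 13.8498.
(0,0): S=31.0000. Δ = (V_up−V_dn)/(S_up−S_dn) = (1.0302−5.7007)/(37.5100−28.2100) = -0.5022. V = [p*·1.0302 + (1−p*)·5.7007]/1.12 = 2.1708. B = V − Δ·S = 17.7394.
Root portfolio cost Δ·31+B reproduces V0=2.1708.

(0,0): Delta=-0.5022 Bond=17.7394
(1,0): Delta=-1.0000 Bond=33.9107
(1,1): Delta=-0.3418 Bond=13.8498
V0=2.1708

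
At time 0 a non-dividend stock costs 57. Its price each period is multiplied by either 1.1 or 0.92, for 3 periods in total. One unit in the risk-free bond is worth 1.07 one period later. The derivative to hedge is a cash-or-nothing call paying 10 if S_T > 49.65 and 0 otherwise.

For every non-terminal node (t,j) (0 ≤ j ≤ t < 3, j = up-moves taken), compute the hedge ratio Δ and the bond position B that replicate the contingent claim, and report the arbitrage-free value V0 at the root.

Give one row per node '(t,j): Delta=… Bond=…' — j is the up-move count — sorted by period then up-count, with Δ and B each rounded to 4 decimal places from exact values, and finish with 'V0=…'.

Under the risk-neutral measure, an up-move has probability p* = (R−d)/(u−d) = 0.8333 and values discount at R = 1.07.
Terminal values V(3,·): V(3,0)=0.0000, V(3,1)=10.0000, V(3,2)=10.0000, V(3,3)=10.0000
  t=2,j=0: stock 48.2448 → up 53.0693 (V=10.0000), down 44.3852 (V=0.0000). Price 7.7882; hedge Δ=1.1515, bond B=-47.7674.
  t=2,j=1: stock 57.6840 → up 63.4524 (V=10.0000), down 53.0693 (V=10.0000). Price 9.3458; hedge Δ=0.0000, bond B=9.3458.
  t=2,j=2: stock 68.9700 → up 75.8670 (V=10.0000), down 63.4524 (V=10.0000). Price 9.3458; hedge Δ=0.0000, bond B=9.3458.
  t=1,j=0: stock 52.4400 → up 57.6840 (V=9.3458), down 48.2448 (V=7.7882). Price 8.4918; hedge Δ=0.1650, bond B=-0.1617.
  t=1,j=1: stock 62.7000 → up 68.9700 (V=9.3458), down 57.6840 (V=9.3458). Price 8.7344; hedge Δ=0.0000, bond B=8.7344.
  t=0,j=0: stock 57.0000 → up 62.7000 (V=8.7344), down 52.4400 (V=8.4918). Price 8.1252; hedge Δ=0.0236, bond B=6.7773.
Each (Δ,B) replicates both successor values, so the strategy is self-financing and V0 is arbitrage-free.

(0,0): Delta=0.0236 Bond=6.7773
(1,0): Delta=0.1650 Bond=-0.1617
(1,1): Delta=0.0000 Bond=8.7344
(2,0): Delta=1.1515 Bond=-47.7674
(2,1): Delta=0.0000 Bond=9.3458
(2,2): Delta=0.0000 Bond=9.3458
V0=8.1252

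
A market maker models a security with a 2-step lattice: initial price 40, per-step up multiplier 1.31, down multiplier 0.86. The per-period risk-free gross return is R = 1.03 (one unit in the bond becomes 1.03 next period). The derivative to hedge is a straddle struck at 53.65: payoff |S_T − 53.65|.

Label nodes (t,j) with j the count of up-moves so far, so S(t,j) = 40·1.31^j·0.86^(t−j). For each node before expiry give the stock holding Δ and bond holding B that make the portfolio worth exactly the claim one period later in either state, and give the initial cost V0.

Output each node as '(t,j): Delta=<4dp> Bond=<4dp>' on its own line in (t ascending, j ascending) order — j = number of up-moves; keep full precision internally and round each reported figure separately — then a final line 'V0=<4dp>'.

(0,0): Delta=-0.3890 Bond=30.1625
(1,0): Delta=-1.0000 Bond=52.0874
(1,1): Delta=0.2718 Bond=-3.5538
V0=14.6044

The replicating-portfolio and risk-neutral prices coincide; use p* = (1.03−0.86)/(1.31−0.86) = 0.3778 for the latter.
Terminal payoffs: V(2,0)=24.0660, V(2,1)=8.5860, V(2,2)=14.9940
  t=1,j=0: stock 34.4000 → up 45.0640 (V=8.5860), down 29.5840 (V=24.0660). Price 17.6874; hedge Δ=-1.0000, bond B=52.0874.
  t=1,j=1: stock 52.4000 → up 68.6440 (V=14.9940), down 45.0640 (V=8.5860). Price 10.6862; hedge Δ=0.2718, bond B=-3.5538.
  t=0,j=0: stock 40.0000 → up 52.4000 (V=10.6862), down 34.4000 (V=17.6874). Price 14.6044; hedge Δ=-0.3890, bond B=30.1625.
Check: Δ(0,0)·S0 + B(0,0) = 14.6044 = V0.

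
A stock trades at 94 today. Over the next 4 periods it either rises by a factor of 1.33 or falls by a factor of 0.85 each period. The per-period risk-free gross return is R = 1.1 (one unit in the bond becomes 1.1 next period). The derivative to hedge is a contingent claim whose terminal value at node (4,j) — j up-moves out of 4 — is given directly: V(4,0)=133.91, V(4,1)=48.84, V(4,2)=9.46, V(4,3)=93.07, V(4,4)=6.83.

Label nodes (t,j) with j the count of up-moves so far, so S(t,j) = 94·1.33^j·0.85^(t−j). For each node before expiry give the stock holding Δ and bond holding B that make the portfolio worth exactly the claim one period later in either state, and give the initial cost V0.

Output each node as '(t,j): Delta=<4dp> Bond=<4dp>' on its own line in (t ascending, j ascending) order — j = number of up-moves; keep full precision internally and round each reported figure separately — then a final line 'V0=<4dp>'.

(0,0): Delta=-0.0511 Bond=37.2410
(1,0): Delta=-0.3557 Bond=65.3052
(1,1): Delta=0.1280 Bond=18.5721
(2,0): Delta=-1.7087 Bond=163.7250
(2,1): Delta=0.4398 Bond=-12.7023
(2,2): Delta=-0.0553 Bond=50.9105
(3,0): Delta=-3.0701 Bond=258.6862
(3,1): Delta=-0.9083 Bond=107.7958
(3,2): Delta=1.2324 Bond=-125.9994
(3,3): Delta=-0.8124 Bond=223.4424
V0=32.4392

No-arbitrage ⇒ martingale measure with p* = (R−d)/(u−d) = 0.5208.
Terminal values V(4,·): V(4,0)=133.9100, V(4,1)=48.8400, V(4,2)=9.4600, V(4,3)=93.0700, V(4,4)=6.8300
  t=3,j=0: stock 57.7277 → up 76.7779 (V=48.8400), down 49.0686 (V=133.9100). Price 81.4570; hedge Δ=-3.0701, bond B=258.6862.
  t=3,j=1: stock 90.3269 → up 120.1348 (V=9.4600), down 76.7779 (V=48.8400). Price 25.7542; hedge Δ=-0.9083, bond B=107.7958.
  t=3,j=2: stock 141.3351 → up 187.9757 (V=93.0700), down 120.1348 (V=9.4600). Price 48.1881; hedge Δ=1.2324, bond B=-125.9994.
  t=3,j=3: stock 221.1479 → up 294.1267 (V=6.8300), down 187.9757 (V=93.0700). Price 43.7758; hedge Δ=-0.8124, bond B=223.4424.
  t=2,j=0: stock 67.9150 → up 90.3269 (V=25.7542), down 57.7277 (V=81.4570). Price 47.6774; hedge Δ=-1.7087, bond B=163.7250.
  t=2,j=1: stock 106.2670 → up 141.3351 (V=48.1881), down 90.3270 (V=25.7542). Price 34.0350; hedge Δ=0.4398, bond B=-12.7023.
  t=2,j=2: stock 166.2766 → up 221.1479 (V=43.7758), down 141.3351 (V=48.1881). Price 41.7182; hedge Δ=-0.0553, bond B=50.9105.
  t=1,j=0: stock 79.9000 → up 106.2670 (V=34.0350), down 67.9150 (V=47.6774). Price 36.8836; hedge Δ=-0.3557, bond B=65.3052.
  t=1,j=1: stock 125.0200 → up 166.2766 (V=41.7182), down 106.2670 (V=34.0350). Price 34.5788; hedge Δ=0.1280, bond B=18.5721.
  t=0,j=0: stock 94.0000 → up 125.0200 (V=34.5788), down 79.9000 (V=36.8836). Price 32.4392; hedge Δ=-0.0511, bond B=37.2410.
Self-financing check: at every node Δ·S+B equals the discounted successor values.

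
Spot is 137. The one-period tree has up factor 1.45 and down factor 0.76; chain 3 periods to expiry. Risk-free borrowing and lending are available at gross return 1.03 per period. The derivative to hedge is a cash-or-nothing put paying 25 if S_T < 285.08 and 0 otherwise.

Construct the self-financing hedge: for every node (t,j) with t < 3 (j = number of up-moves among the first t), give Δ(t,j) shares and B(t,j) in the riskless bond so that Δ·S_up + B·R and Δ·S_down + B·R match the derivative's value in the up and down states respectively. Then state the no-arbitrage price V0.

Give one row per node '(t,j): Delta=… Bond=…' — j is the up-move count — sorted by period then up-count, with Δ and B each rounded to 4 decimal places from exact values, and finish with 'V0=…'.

(0,0): Delta=-0.0382 Bond=26.7371
(1,0): Delta=0.0000 Bond=23.5649
(1,1): Delta=-0.0693 Bond=33.7214
(2,0): Delta=0.0000 Bond=24.2718
(2,1): Delta=0.0000 Bond=24.2718
(2,2): Delta=-0.1258 Bond=51.0061
V0=21.5077

Under the risk-neutral measure, an up-move has probability p* = (R−d)/(u−d) = 0.3913 and values discount at R = 1.03.
At expiry t=3: V(3,0)=25.0000, V(3,1)=25.0000, V(3,2)=25.0000, V(3,3)=0.0000
  t=2,j=0: stock 79.1312 → up 114.7402 (V=25.0000), down 60.1397 (V=25.0000). Price 24.2718; hedge Δ=0.0000, bond B=24.2718.
  t=2,j=1: stock 150.9740 → up 218.9123 (V=25.0000), down 114.7402 (V=25.0000). Price 24.2718; hedge Δ=0.0000, bond B=24.2718.
  t=2,j=2: stock 288.0425 → up 417.6616 (V=0.0000), down 218.9123 (V=25.0000). Price 14.7742; hedge Δ=-0.1258, bond B=51.0061.
  t=1,j=0: stock 104.1200 → up 150.9740 (V=24.2718), down 79.1312 (V=24.2718). Price 23.5649; hedge Δ=0.0000, bond B=23.5649.
  t=1,j=1: stock 198.6500 → up 288.0425 (V=14.7742), down 150.9740 (V=24.2718). Price 19.9567; hedge Δ=-0.0693, bond B=33.7214.
  t=0,j=0: stock 137.0000 → up 198.6500 (V=19.9567), down 104.1200 (V=23.5649). Price 21.5077; hedge Δ=-0.0382, bond B=26.7371.
Each (Δ,B) replicates both successor values, so the strategy is self-financing and V0 is arbitrage-free.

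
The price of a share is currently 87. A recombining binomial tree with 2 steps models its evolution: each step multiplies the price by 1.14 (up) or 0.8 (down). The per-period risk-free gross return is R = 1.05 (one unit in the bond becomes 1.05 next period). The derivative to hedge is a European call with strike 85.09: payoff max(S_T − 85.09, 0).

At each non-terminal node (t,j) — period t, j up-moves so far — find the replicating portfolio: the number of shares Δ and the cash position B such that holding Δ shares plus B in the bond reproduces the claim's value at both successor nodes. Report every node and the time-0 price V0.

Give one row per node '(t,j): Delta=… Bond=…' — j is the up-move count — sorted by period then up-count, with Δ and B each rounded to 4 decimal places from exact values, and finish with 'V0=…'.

No-arbitrage ⇒ martingale measure with p* = (R−d)/(u−d) = 0.7353.
Terminal payoffs: V(2,0)=0.0000, V(2,1)=0.0000, V(2,2)=27.9752
  t=1,j=0: stock 69.6000 → up 79.3440 (V=0.0000), down 55.6800 (V=0.0000). Price 0.0000; hedge Δ=0.0000, bond B=0.0000.
  t=1,j=1: stock 99.1800 → up 113.0652 (V=27.9752), down 79.3440 (V=0.0000). Price 19.5905; hedge Δ=0.8296, bond B=-62.6895.
  t=0,j=0: stock 87.0000 → up 99.1800 (V=19.5905), down 69.6000 (V=0.0000). Price 13.7188; hedge Δ=0.6623, bond B=-43.9002.
Self-financing check: at every node Δ·S+B equals the discounted successor values.

(0,0): Delta=0.6623 Bond=-43.9002
(1,0): Delta=0.0000 Bond=0.0000
(1,1): Delta=0.8296 Bond=-62.6895
V0=13.7188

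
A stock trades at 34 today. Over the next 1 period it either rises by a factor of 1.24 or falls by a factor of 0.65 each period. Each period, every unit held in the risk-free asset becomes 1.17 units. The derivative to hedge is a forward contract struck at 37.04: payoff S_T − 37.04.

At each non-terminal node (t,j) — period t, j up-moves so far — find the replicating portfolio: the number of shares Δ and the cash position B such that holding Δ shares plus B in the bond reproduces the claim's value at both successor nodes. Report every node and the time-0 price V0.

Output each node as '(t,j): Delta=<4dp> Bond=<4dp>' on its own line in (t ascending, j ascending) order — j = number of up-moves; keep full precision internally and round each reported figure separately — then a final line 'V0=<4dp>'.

Under the risk-neutral measure, an up-move has probability p* = (R−d)/(u−d) = 0.8814 and values discount at R = 1.17.
Payoff layer (t=1): V(1,0)=-14.9400, V(1,1)=5.1200
  t=0,j=0: stock 34.0000 → up 42.1600 (V=5.1200), down 22.1000 (V=-14.9400). Price 2.3419; hedge Δ=1.0000, bond B=-31.6581.
Self-financing check: at every node Δ·S+B equals the discounted successor values.

(0,0): Delta=1.0000 Bond=-31.6581
V0=2.3419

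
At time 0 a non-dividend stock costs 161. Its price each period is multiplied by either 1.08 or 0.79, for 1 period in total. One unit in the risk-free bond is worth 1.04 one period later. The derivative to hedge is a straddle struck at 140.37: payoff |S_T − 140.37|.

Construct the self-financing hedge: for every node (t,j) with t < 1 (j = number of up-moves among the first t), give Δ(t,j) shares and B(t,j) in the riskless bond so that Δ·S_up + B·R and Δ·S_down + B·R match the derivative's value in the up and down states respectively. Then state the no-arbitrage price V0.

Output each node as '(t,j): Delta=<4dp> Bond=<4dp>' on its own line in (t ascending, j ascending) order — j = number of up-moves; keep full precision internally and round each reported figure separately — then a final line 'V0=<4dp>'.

(0,0): Delta=0.4354 Bond=-40.5786
V0=29.5249

Under the risk-neutral measure, an up-move has probability p* = (R−d)/(u−d) = 0.8621 and values discount at R = 1.04.
Payoff layer (t=1): V(1,0)=13.1800, V(1,1)=33.5100
(0,0): S=161.0000. Δ = (V_up−V_dn)/(S_up−S_dn) = (33.5100−13.1800)/(173.8800−127.1900) = 0.4354. V = [p*·33.5100 + (1−p*)·13.1800]/1.04 = 29.5249. B = V − Δ·S = -40.5786.
Root portfolio cost Δ·161+B reproduces V0=29.5249.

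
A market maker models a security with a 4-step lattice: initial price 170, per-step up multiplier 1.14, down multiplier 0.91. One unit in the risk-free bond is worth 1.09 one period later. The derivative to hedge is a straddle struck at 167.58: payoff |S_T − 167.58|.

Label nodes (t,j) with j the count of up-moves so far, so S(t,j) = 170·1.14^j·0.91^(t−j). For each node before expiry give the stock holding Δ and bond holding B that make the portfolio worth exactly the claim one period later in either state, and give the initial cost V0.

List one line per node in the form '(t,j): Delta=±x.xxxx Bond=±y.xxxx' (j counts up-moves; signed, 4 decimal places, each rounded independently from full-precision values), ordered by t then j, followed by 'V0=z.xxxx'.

No-arbitrage ⇒ martingale measure with p* = (R−d)/(u−d) = 0.7826.
Terminal values V(4,·): V(4,0)=51.0026, V(4,1)=21.5379, V(4,2)=15.3738, V(4,3)=61.6149, V(4,4)=119.5432
  t=3,j=0: stock 128.1071 → up 146.0421 (V=21.5379), down 116.5774 (V=51.0026). Price 25.6360; hedge Δ=-1.0000, bond B=153.7431.
  t=3,j=1: stock 160.4858 → up 182.9538 (V=15.3738), down 146.0421 (V=21.5379). Price 15.3338; hedge Δ=-0.1670, bond B=42.1344.
  t=3,j=2: stock 201.0481 → up 229.1949 (V=61.6149), down 182.9538 (V=15.3738). Price 47.3050; hedge Δ=1.0000, bond B=-153.7431.
  t=3,j=3: stock 251.8625 → up 287.1232 (V=119.5432), down 229.1949 (V=61.6149). Price 98.1194; hedge Δ=1.0000, bond B=-153.7431.
  t=2,j=0: stock 140.7770 → up 160.4858 (V=15.3338), down 128.1071 (V=25.6360). Price 16.1224; hedge Δ=-0.3182, bond B=60.9149.
  t=2,j=1: stock 176.3580 → up 201.0481 (V=47.3050), down 160.4858 (V=15.3338). Price 37.0227; hedge Δ=0.7882, bond B=-101.9826.
  t=2,j=2: stock 220.9320 → up 251.8625 (V=98.1194), down 201.0481 (V=47.3050). Price 79.8833; hedge Δ=1.0000, bond B=-141.0487.
  t=1,j=0: stock 154.7000 → up 176.3580 (V=37.0227), down 140.7770 (V=16.1224). Price 29.7974; hedge Δ=0.5874, bond B=-61.0735.
  t=1,j=1: stock 193.8000 → up 220.9320 (V=79.8833), down 176.3580 (V=37.0227). Price 64.7392; hedge Δ=0.9616, bond B=-121.6111.
  t=0,j=0: stock 170.0000 → up 193.8000 (V=64.7392), down 154.7000 (V=29.7974). Price 52.4249; hedge Δ=0.8937, bond B=-99.4961.
The time-0 hedge costs 52.4249, which is the no-arbitrage price.

(0,0): Delta=0.8937 Bond=-99.4961
(1,0): Delta=0.5874 Bond=-61.0735
(1,1): Delta=0.9616 Bond=-121.6111
(2,0): Delta=-0.3182 Bond=60.9149
(2,1): Delta=0.7882 Bond=-101.9826
(2,2): Delta=1.0000 Bond=-141.0487
(3,0): Delta=-1.0000 Bond=153.7431
(3,1): Delta=-0.1670 Bond=42.1344
(3,2): Delta=1.0000 Bond=-153.7431
(3,3): Delta=1.0000 Bond=-153.7431
V0=52.4249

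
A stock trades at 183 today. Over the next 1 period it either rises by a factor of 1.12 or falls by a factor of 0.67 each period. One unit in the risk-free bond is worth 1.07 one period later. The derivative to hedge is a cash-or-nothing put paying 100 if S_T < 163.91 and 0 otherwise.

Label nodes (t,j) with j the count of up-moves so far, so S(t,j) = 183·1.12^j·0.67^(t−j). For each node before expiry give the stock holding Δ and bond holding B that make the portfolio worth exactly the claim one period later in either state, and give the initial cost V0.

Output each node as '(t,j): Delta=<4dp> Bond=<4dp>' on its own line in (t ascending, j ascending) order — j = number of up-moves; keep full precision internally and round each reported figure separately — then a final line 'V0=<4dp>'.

Under the risk-neutral measure, an up-move has probability p* = (R−d)/(u−d) = 0.8889 and values discount at R = 1.07.
Terminal values V(1,·): V(1,0)=100.0000, V(1,1)=0.0000
(0,0): S=183.0000. Δ = (V_up−V_dn)/(S_up−S_dn) = (0.0000−100.0000)/(204.9600−122.6100) = -1.2143. V = [p*·0.0000 + (1−p*)·100.0000]/1.07 = 10.3842. B = V − Δ·S = 232.6064.
The time-0 hedge costs 10.3842, which is the no-arbitrage price.

(0,0): Delta=-1.2143 Bond=232.6064
V0=10.3842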